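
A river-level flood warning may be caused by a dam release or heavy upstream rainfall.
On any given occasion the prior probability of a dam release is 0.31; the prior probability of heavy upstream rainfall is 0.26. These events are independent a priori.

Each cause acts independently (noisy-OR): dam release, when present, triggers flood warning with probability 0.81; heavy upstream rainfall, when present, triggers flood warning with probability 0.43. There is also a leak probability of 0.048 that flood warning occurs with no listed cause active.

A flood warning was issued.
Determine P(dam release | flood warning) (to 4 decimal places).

Under noisy-OR, P(flood warning | causes) = 1 − (1−0.048)·∏(1−qᵢ) over the active causes.
Enumerate the 4 (dam release, heavy upstream rainfall) configurations and weight by the priors:
  P(flood warning) = 0.048×0.69×0.74 + 0.45736×0.69×0.26 + 0.81912×0.31×0.74 + 0.896898×0.31×0.26
        = 0.024509 + 0.082050 + 0.187906 + 0.072290 = 0.366755
Keeping only the dam release-present terms gives 0.260196, so
  P(dam release | flood warning) = 0.260196 / 0.366755 ≈ 0.7095

P(dam release | flood warning) ≈ 0.7095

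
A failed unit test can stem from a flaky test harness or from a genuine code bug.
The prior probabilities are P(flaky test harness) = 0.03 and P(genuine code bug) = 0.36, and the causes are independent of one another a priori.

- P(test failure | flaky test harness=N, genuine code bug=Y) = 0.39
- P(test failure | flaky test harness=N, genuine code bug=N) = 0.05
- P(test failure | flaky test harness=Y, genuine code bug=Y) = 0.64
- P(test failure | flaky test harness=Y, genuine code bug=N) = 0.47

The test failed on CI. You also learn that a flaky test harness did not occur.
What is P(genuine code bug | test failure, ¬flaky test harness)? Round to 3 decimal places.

For the numerator, keep only genuine code bug=true terms: 0.39*0.36 = 0.140400
Normalizer over all consistent configurations: 0.05*0.64 + 0.39*0.36 = 0.172400
P(genuine code bug | test failure, ¬flaky test harness) = 0.140400/0.172400 ≈ 0.814

P(genuine code bug | test failure, ¬flaky test harness) ≈ 0.814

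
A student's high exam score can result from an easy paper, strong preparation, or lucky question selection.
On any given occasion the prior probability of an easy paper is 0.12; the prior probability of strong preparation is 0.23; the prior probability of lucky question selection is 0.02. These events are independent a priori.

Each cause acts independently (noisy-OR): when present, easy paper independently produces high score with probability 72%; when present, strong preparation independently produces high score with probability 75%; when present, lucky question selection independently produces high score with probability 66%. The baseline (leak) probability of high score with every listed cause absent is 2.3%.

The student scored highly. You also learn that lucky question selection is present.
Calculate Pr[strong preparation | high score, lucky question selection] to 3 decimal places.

Under noisy-OR, P(high score | causes) = 1 − (1−0.023)·∏(1−qᵢ) over the active causes.
P(high score | lucky question selection) = 0.66782×0.88×0.77 + 0.916955×0.88×0.23 + 0.90699×0.12×0.77 + 0.976747×0.12×0.23 = 0.452515 + 0.185592 + 0.083806 + 0.026958 = 0.748871
Restricting to configurations with strong preparation present: 0.185592 + 0.026958 = 0.212550.
P(strong preparation | high score, lucky question selection) = 0.212550 / 0.748871 ≈ 0.284

Pr[strong preparation | high score, lucky question selection] ≈ 0.284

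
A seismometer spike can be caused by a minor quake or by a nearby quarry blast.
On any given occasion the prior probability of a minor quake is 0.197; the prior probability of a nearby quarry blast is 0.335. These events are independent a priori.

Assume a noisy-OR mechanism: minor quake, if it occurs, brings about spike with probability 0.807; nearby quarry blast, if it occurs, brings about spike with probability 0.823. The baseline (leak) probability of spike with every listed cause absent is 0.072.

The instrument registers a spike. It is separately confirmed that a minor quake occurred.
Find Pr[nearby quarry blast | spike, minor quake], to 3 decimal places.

Pr[nearby quarry blast | spike, minor quake] ≈ 0.373

Under noisy-OR, P(spike | causes) = 1 − (1−0.072)·∏(1−qᵢ) over the active causes.
P(spike | minor quake) = 0.820896*0.665 + 0.968299*0.335 = 0.545896 + 0.324380 = 0.870276
Restricting to configurations with nearby quarry blast present: 0.968299*0.335 = 0.324380.
Hence the posterior is 0.324380/0.870276 ≈ 0.373.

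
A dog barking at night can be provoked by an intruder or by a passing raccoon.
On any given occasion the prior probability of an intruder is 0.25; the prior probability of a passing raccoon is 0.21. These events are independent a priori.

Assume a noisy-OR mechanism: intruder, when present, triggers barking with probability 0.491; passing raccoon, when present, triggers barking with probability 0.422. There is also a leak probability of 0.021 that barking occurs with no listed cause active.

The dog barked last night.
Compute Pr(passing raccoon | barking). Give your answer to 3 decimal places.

Pr(passing raccoon | barking) ≈ 0.487

Under noisy-OR, P(barking | causes) = 1 − (1−0.021)·∏(1−qᵢ) over the active causes.
P(barking) = 0.021×0.75×0.79 + 0.434138×0.75×0.21 + 0.501689×0.25×0.79 + 0.711976×0.25×0.21 = 0.012443 + 0.068377 + 0.099084 + 0.037379 = 0.217283
Of this, 0.105756 comes from 0.068377 + 0.037379 (the passing raccoon=true cases).
Hence the posterior is 0.105756/0.217283 ≈ 0.487.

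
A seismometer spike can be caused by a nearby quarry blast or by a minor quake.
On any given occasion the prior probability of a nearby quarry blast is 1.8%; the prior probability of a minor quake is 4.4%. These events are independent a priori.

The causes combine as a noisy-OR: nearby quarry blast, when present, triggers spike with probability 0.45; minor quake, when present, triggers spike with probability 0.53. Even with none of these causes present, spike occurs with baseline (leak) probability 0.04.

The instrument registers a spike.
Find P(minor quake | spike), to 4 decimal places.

Under noisy-OR, P(spike | causes) = 1 − (1−0.04)·∏(1−qᵢ) over the active causes.
P(spike) = 0.04*0.982*0.956 + 0.5488*0.982*0.044 + 0.472*0.018*0.956 + 0.75184*0.018*0.044 = 0.037552 + 0.023713 + 0.008122 + 0.000595 = 0.069982
Of this, 0.024308 comes from 0.023713 + 0.000595 (the minor quake=true cases).
P(minor quake | spike) = 0.024308 / 0.069982 ≈ 0.3473

P(minor quake | spike) ≈ 0.3473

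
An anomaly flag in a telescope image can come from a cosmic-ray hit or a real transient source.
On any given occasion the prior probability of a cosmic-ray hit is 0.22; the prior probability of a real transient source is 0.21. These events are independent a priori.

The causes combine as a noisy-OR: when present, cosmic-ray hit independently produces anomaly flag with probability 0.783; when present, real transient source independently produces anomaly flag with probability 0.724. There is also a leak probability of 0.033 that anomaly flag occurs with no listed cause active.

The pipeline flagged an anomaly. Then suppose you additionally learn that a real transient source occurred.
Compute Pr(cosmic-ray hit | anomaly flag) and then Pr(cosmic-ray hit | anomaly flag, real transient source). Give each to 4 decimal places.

Pr(cosmic-ray hit | anomaly flag) ≈ 0.5629; Pr(cosmic-ray hit | anomaly flag, real transient source) ≈ 0.2660

Under noisy-OR, P(anomaly flag | causes) = 1 − (1−0.033)·∏(1−qᵢ) over the active causes.
Sum P(anomaly flag|·) weighted by the priors over the 4 (cosmic-ray hit, real transient source) configurations:
  P(anomaly flag) = 0.033*0.78*0.79 + 0.733108*0.78*0.21 + 0.790161*0.22*0.79 + 0.942084*0.22*0.21
        = 0.020335 + 0.120083 + 0.137330 + 0.043524 = 0.321272
The terms with cosmic-ray hit present sum to 0.180854, so
  P(cosmic-ray hit | anomaly flag) = 0.180854 / 0.321272 ≈ 0.5629

With the extra evidence:
By total probability over both values of cosmic-ray hit:
  P(anomaly flag | real transient source) = 0.733108·0.78 + 0.942084·0.22
        = 0.571824 + 0.207258 = 0.779082
Keeping only the cosmic-ray hit-present terms gives 0.207258, so
  P(cosmic-ray hit | anomaly flag, real transient source) = 0.207258 / 0.779082 ≈ 0.2660
The drop from 0.5629 to 0.2660 is the explaining-away (discounting) effect.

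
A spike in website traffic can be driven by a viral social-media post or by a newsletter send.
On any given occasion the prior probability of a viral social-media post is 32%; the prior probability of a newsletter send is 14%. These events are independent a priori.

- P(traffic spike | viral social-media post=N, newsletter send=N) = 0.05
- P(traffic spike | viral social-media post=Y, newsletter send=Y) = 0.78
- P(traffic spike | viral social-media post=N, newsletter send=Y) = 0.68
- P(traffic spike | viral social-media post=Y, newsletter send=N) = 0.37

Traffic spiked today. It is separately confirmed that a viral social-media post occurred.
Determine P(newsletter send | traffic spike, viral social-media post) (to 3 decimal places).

P(newsletter send | traffic spike, viral social-media post) ≈ 0.255

P(traffic spike | viral social-media post) = 0.37·0.86 + 0.78·0.14 = 0.318200 + 0.109200 = 0.427400
Of this, 0.109200 comes from 0.78·0.14 (the newsletter send=true cases).
P(newsletter send | traffic spike, viral social-media post) = 0.109200 / 0.427400 ≈ 0.255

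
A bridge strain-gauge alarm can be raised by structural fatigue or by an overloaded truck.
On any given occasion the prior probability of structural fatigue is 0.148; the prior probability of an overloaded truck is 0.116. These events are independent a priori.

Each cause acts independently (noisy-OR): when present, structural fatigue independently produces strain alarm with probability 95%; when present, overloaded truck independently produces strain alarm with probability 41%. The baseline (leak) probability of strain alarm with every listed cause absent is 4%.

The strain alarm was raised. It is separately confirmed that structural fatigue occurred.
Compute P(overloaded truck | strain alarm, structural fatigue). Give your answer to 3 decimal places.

P(overloaded truck | strain alarm, structural fatigue) ≈ 0.118

Under noisy-OR, P(strain alarm | causes) = 1 − (1−0.04)·∏(1−qᵢ) over the active causes.
For the numerator, keep only overloaded truck=true terms: 0.97168·0.116 = 0.112715
Denominator P(strain alarm | structural fatigue): 0.952·0.884 + 0.97168·0.116 = 0.954283
P(overloaded truck | strain alarm, structural fatigue) = 0.112715/0.954283 ≈ 0.118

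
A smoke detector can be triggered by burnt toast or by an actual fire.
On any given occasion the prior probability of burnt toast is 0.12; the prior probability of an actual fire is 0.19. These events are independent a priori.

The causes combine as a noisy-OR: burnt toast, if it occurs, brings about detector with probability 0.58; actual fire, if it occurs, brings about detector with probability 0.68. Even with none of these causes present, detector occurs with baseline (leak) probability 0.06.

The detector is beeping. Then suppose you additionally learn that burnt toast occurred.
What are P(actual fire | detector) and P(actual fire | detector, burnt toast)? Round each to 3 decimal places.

Under noisy-OR, P(detector | causes) = 1 − (1−0.06)·∏(1−qᵢ) over the active causes.
P(detector) = 0.06*0.88*0.81 + 0.6992*0.88*0.19 + 0.6052*0.12*0.81 + 0.873664*0.12*0.19 = 0.042768 + 0.116906 + 0.058825 + 0.019920 = 0.238419
Of this, 0.136826 comes from 0.116906 + 0.019920 (the actual fire=true cases).
P(actual fire | detector) = 0.136826 / 0.238419 ≈ 0.574

Now condition on the additional information:
By total probability over both values of actual fire:
  P(detector | burnt toast) = 0.6052·0.81 + 0.873664·0.19
        = 0.490212 + 0.165996 = 0.656208
Configurations with actual fire contribute 0.165996, so
  P(actual fire | detector, burnt toast) = 0.165996 / 0.656208 ≈ 0.253
This is intercausal reasoning (explaining away): once burnt toast accounts for the detector, actual fire becomes less likely.

P(actual fire | detector) ≈ 0.574; P(actual fire | detector, burnt toast) ≈ 0.253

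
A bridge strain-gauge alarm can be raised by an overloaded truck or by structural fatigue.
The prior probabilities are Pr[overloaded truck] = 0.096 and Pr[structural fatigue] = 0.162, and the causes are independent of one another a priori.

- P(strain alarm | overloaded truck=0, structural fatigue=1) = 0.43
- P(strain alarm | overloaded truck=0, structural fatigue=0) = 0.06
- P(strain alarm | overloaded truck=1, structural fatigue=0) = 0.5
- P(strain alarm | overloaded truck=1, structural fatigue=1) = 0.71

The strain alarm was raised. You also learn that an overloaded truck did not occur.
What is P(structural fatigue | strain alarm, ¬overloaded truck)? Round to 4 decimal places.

By total probability over both values of structural fatigue:
  P(strain alarm | ¬overloaded truck) = 0.06·0.838 + 0.43·0.162
        = 0.050280 + 0.069660 = 0.119940
The terms with structural fatigue present sum to 0.069660, so
  P(structural fatigue | strain alarm, ¬overloaded truck) = 0.069660 / 0.119940 ≈ 0.5808

P(structural fatigue | strain alarm, ¬overloaded truck) ≈ 0.5808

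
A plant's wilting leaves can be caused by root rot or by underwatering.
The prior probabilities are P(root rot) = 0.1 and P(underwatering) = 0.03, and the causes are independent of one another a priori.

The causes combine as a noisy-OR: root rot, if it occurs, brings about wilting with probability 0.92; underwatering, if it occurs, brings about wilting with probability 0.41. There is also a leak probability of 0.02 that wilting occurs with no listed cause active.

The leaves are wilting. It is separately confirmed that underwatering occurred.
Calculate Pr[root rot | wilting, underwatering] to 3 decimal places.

Pr[root rot | wilting, underwatering] ≈ 0.201

Under noisy-OR, P(wilting | causes) = 1 − (1−0.02)·∏(1−qᵢ) over the active causes.
Enumerate both values of root rot and weight by the priors:
  P(wilting | underwatering) = 0.4218·0.9 + 0.953744·0.1
        = 0.379620 + 0.095374 = 0.474994
Keeping only the root rot-present terms gives 0.095374, so
  P(root rot | wilting, underwatering) = 0.095374 / 0.474994 ≈ 0.201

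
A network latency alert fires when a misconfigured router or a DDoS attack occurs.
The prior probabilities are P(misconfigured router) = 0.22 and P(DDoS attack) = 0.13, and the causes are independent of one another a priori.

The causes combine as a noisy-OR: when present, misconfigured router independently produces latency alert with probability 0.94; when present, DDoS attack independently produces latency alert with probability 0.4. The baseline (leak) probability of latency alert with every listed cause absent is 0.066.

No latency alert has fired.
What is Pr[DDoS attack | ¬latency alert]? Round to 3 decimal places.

Under noisy-OR, P(latency alert | causes) = 1 − (1−0.066)·∏(1−qᵢ) over the active causes.
Enumerate the 4 (misconfigured router, DDoS attack) configurations and weight by the priors:
  P(¬latency alert) = 0.934×0.78×0.87 + 0.5604×0.78×0.13 + 0.05604×0.22×0.87 + 0.033624×0.22×0.13
        = 0.633812 + 0.056825 + 0.010726 + 0.000962 = 0.702325
Keeping only the DDoS attack-present terms gives 0.057787, so
  P(DDoS attack | ¬latency alert) = 0.057787 / 0.702325 ≈ 0.082

Pr[DDoS attack | ¬latency alert] ≈ 0.082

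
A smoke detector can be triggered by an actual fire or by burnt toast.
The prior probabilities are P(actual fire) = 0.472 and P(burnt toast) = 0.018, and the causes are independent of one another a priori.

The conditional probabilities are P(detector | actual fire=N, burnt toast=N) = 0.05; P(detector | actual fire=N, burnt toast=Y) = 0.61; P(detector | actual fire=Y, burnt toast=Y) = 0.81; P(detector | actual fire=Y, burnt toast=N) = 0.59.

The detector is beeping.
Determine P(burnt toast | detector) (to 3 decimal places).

P(burnt toast | detector) ≈ 0.041

P(detector) = 0.05*0.528*0.982 + 0.61*0.528*0.018 + 0.59*0.472*0.982 + 0.81*0.472*0.018 = 0.025925 + 0.005797 + 0.273467 + 0.006882 = 0.312071
Of this, 0.012679 comes from 0.005797 + 0.006882 (the burnt toast=true cases).
Hence the posterior is 0.012679/0.312071 ≈ 0.041.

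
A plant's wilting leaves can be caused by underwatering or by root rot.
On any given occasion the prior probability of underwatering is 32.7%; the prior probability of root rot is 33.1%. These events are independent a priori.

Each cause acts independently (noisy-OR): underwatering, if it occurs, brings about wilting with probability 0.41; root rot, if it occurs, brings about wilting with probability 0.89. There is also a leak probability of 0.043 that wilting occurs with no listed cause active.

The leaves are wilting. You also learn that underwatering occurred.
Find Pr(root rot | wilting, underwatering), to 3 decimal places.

Under noisy-OR, P(wilting | causes) = 1 − (1−0.043)·∏(1−qᵢ) over the active causes.
P(wilting | underwatering) = 0.43537*0.669 + 0.937891*0.331 = 0.291263 + 0.310442 = 0.601705
Of this, 0.310442 comes from 0.937891*0.331 (the root rot=true cases).
P(root rot | wilting, underwatering) = 0.310442 / 0.601705 ≈ 0.516

Pr(root rot | wilting, underwatering) ≈ 0.516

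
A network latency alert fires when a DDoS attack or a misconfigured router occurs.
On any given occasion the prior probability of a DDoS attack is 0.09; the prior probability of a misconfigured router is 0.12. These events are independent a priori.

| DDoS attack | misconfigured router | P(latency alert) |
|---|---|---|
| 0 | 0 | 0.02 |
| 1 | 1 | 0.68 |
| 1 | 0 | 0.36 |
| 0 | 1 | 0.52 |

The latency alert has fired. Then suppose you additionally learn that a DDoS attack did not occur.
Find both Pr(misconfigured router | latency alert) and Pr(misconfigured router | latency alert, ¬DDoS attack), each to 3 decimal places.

Pr(misconfigured router | latency alert) ≈ 0.590; Pr(misconfigured router | latency alert, ¬DDoS attack) ≈ 0.780

Weight on misconfigured router=true, given the evidence: 0.056784 + 0.007344 = 0.064128
Denominator P(latency alert): 0.02·0.91·0.88 + 0.52·0.91·0.12 + 0.36·0.09·0.88 + 0.68·0.09·0.12 = 0.108656
P(misconfigured router | latency alert) = 0.064128/0.108656 ≈ 0.590

Now condition on the additional information:
For the numerator, keep only misconfigured router=true terms: 0.52×0.12 = 0.062400
Denominator P(latency alert | ¬DDoS attack): 0.02×0.88 + 0.52×0.12 = 0.080000
P(misconfigured router | latency alert, ¬DDoS attack) = 0.062400/0.080000 ≈ 0.780
Ruling out DDoS attack raises the posterior on misconfigured router — the flip side of explaining away.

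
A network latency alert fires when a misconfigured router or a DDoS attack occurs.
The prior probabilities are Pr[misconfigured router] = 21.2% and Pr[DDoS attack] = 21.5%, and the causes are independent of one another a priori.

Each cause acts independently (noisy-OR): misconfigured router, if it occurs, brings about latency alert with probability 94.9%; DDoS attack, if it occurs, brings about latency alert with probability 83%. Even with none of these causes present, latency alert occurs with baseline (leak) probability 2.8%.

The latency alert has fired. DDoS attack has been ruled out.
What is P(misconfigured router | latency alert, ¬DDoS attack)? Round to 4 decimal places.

P(misconfigured router | latency alert, ¬DDoS attack) ≈ 0.9013

Under noisy-OR, P(latency alert | causes) = 1 − (1−0.028)·∏(1−qᵢ) over the active causes.
P(latency alert | ¬DDoS attack) = 0.028×0.788 + 0.950428×0.212 = 0.022064 + 0.201491 = 0.223555
The misconfigured router-present share is 0.950428×0.212 = 0.201491.
So P(misconfigured router | latency alert, ¬DDoS attack) = 0.201491/0.223555 ≈ 0.9013.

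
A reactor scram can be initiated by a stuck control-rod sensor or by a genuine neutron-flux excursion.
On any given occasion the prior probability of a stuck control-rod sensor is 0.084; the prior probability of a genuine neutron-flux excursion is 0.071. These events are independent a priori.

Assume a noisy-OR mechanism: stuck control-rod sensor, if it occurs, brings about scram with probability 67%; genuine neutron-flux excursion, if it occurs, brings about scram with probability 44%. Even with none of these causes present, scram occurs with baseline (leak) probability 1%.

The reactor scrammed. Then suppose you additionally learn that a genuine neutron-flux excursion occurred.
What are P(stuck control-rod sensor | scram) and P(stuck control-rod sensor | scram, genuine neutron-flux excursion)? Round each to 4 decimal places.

Under noisy-OR, P(scram | causes) = 1 − (1−0.01)·∏(1−qᵢ) over the active causes.
P(scram) = 0.01·0.916·0.929 + 0.4456·0.916·0.071 + 0.6733·0.084·0.929 + 0.817048·0.084·0.071 = 0.008510 + 0.028980 + 0.052542 + 0.004873 = 0.094905
The stuck control-rod sensor-present share is 0.052542 + 0.004873 = 0.057415.
So P(stuck control-rod sensor | scram) = 0.057415/0.094905 ≈ 0.6050.

Now condition on the additional information:
Weight on stuck control-rod sensor=true, given the evidence: 0.817048*0.084 = 0.068632
The normalizing constant is 0.4456*0.916 + 0.817048*0.084 = 0.476802
P(stuck control-rod sensor | scram, genuine neutron-flux excursion) = 0.068632/0.476802 ≈ 0.1439
This is intercausal reasoning (explaining away): once genuine neutron-flux excursion accounts for the scram, stuck control-rod sensor becomes less likely.

P(stuck control-rod sensor | scram) ≈ 0.6050; P(stuck control-rod sensor | scram, genuine neutron-flux excursion) ≈ 0.1439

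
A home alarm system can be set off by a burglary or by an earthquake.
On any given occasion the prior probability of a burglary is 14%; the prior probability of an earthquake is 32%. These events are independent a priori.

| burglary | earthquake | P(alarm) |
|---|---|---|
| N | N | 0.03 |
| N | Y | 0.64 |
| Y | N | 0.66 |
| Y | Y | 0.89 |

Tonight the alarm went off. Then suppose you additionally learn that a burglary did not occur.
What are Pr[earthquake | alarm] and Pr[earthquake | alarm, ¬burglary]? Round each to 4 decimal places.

Sum P(alarm|·) weighted by the priors over the 4 (burglary, earthquake) configurations:
  P(alarm) = 0.03·0.86·0.68 + 0.64·0.86·0.32 + 0.66·0.14·0.68 + 0.89·0.14·0.32
        = 0.017544 + 0.176128 + 0.062832 + 0.039872 = 0.296376
The terms with earthquake present sum to 0.216000, so
  P(earthquake | alarm) = 0.216000 / 0.296376 ≈ 0.7288

Now condition on the additional information:
For the numerator, keep only earthquake=true terms: 0.64·0.32 = 0.204800
Normalizer over all consistent configurations: 0.03·0.68 + 0.64·0.32 = 0.225200
P(earthquake | alarm, ¬burglary) = 0.204800/0.225200 ≈ 0.9094
With burglary excluded, earthquake must carry more of the explanatory weight for the alarm.

Pr[earthquake | alarm] ≈ 0.7288; Pr[earthquake | alarm, ¬burglary] ≈ 0.9094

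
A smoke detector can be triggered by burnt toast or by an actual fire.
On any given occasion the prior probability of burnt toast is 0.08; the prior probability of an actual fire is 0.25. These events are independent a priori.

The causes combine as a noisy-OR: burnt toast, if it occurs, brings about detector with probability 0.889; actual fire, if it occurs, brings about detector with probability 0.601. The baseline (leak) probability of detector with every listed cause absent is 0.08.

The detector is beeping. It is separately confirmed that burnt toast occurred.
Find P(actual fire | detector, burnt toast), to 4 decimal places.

Under noisy-OR, P(detector | causes) = 1 − (1−0.08)·∏(1−qᵢ) over the active causes.
P(detector | burnt toast) = 0.89788·0.75 + 0.959254·0.25 = 0.673410 + 0.239814 = 0.913224
The actual fire-present share is 0.959254·0.25 = 0.239814.
Hence the posterior is 0.239814/0.913224 ≈ 0.2626.

P(actual fire | detector, burnt toast) ≈ 0.2626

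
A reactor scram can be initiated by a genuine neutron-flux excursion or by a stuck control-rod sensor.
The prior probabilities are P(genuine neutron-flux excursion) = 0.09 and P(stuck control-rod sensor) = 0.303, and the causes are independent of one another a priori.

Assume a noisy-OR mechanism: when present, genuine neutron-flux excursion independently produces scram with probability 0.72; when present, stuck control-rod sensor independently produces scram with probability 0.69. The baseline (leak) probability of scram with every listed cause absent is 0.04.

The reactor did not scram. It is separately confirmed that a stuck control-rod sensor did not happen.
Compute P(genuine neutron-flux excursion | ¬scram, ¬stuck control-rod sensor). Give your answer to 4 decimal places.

Under noisy-OR, P(scram | causes) = 1 − (1−0.04)·∏(1−qᵢ) over the active causes.
For the numerator, keep only genuine neutron-flux excursion=true terms: 0.2688·0.09 = 0.024192
Denominator P(¬scram | ¬stuck control-rod sensor): 0.96·0.91 + 0.2688·0.09 = 0.897792
Posterior = 0.024192 / 0.897792 ≈ 0.0269

P(genuine neutron-flux excursion | ¬scram, ¬stuck control-rod sensor) ≈ 0.0269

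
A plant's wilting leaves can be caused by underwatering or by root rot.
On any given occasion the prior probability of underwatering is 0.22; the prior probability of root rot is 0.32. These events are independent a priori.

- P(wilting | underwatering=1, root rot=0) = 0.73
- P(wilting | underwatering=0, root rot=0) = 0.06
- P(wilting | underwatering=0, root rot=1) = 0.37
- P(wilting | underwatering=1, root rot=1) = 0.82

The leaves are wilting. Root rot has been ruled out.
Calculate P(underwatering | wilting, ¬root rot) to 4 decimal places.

P(wilting | ¬root rot) = 0.06×0.78 + 0.73×0.22 = 0.046800 + 0.160600 = 0.207400
Restricting to configurations with underwatering present: 0.73×0.22 = 0.160600.
So P(underwatering | wilting, ¬root rot) = 0.160600/0.207400 ≈ 0.7743.

P(underwatering | wilting, ¬root rot) ≈ 0.7743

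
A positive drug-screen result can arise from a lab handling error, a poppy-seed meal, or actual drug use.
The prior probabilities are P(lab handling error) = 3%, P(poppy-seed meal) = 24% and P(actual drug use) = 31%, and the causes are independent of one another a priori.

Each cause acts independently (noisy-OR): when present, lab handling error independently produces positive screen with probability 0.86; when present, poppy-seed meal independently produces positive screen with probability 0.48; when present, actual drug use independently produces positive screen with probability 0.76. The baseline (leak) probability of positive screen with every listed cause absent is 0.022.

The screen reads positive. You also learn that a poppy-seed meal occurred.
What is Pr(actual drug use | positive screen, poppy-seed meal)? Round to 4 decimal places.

Pr(actual drug use | positive screen, poppy-seed meal) ≈ 0.4396

Under noisy-OR, P(positive screen | causes) = 1 − (1−0.022)·∏(1−qᵢ) over the active causes.
Sum P(positive screen|·) weighted by the priors over the 4 (lab handling error, actual drug use) configurations:
  P(positive screen | poppy-seed meal) = 0.49144×0.97×0.69 + 0.877946×0.97×0.31 + 0.928802×0.03×0.69 + 0.982912×0.03×0.31
        = 0.328921 + 0.263998 + 0.019226 + 0.009141 = 0.621286
The terms with actual drug use present sum to 0.273139, so
  P(actual drug use | positive screen, poppy-seed meal) = 0.273139 / 0.621286 ≈ 0.4396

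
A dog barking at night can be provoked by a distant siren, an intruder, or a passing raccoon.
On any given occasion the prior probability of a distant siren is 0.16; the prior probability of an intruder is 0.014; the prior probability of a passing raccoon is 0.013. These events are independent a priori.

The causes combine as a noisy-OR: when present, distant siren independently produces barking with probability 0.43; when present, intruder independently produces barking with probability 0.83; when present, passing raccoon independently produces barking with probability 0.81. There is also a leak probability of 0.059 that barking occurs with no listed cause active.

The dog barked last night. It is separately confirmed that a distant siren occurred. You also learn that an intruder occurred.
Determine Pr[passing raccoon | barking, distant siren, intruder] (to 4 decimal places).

Under noisy-OR, P(barking | causes) = 1 − (1−0.059)·∏(1−qᵢ) over the active causes.
By total probability over both values of passing raccoon:
  P(barking | distant siren, intruder) = 0.908817·0.987 + 0.982675·0.013
        = 0.897002 + 0.012775 = 0.909777
Configurations with passing raccoon contribute 0.012775, so
  P(passing raccoon | barking, distant siren, intruder) = 0.012775 / 0.909777 ≈ 0.0140

Pr[passing raccoon | barking, distant siren, intruder] ≈ 0.0140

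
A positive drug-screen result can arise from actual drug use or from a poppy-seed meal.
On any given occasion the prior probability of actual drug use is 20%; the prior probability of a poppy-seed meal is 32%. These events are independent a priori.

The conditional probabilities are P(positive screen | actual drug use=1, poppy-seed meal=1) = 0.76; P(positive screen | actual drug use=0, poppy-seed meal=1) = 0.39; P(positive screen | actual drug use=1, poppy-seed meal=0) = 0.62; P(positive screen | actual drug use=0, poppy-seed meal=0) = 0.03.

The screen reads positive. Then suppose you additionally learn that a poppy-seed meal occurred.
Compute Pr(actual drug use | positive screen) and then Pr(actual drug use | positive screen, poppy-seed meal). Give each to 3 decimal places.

Pr(actual drug use | positive screen) ≈ 0.534; Pr(actual drug use | positive screen, poppy-seed meal) ≈ 0.328

For the numerator, keep only actual drug use=true terms: 0.084320 + 0.048640 = 0.132960
Normalizer over all consistent configurations: 0.03*0.8*0.68 + 0.39*0.8*0.32 + 0.62*0.2*0.68 + 0.76*0.2*0.32 = 0.249120
Posterior = 0.132960 / 0.249120 ≈ 0.534

Now condition on the additional information:
P(positive screen | poppy-seed meal) = 0.39×0.8 + 0.76×0.2 = 0.312000 + 0.152000 = 0.464000
Of this, 0.152000 comes from 0.76×0.2 (the actual drug use=true cases).
Hence the posterior is 0.152000/0.464000 ≈ 0.328.
This is intercausal reasoning (explaining away): once poppy-seed meal accounts for the positive screen, actual drug use becomes less likely.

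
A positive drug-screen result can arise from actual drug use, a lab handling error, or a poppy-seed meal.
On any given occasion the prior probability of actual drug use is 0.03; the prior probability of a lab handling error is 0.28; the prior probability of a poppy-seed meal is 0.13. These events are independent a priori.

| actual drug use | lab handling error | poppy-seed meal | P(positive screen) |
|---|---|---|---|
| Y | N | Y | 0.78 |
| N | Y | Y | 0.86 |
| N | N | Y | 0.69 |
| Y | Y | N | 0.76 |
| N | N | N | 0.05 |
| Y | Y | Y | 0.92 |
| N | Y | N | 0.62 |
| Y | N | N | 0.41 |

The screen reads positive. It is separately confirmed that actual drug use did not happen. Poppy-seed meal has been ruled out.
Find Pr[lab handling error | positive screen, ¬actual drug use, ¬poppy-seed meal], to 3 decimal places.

Pr[lab handling error | positive screen, ¬actual drug use, ¬poppy-seed meal] ≈ 0.828

Enumerate both values of lab handling error and weight by the priors:
  P(positive screen | ¬actual drug use, ¬poppy-seed meal) = 0.05·0.72 + 0.62·0.28
        = 0.036000 + 0.173600 = 0.209600
The terms with lab handling error present sum to 0.173600, so
  P(lab handling error | positive screen, ¬actual drug use, ¬poppy-seed meal) = 0.173600 / 0.209600 ≈ 0.828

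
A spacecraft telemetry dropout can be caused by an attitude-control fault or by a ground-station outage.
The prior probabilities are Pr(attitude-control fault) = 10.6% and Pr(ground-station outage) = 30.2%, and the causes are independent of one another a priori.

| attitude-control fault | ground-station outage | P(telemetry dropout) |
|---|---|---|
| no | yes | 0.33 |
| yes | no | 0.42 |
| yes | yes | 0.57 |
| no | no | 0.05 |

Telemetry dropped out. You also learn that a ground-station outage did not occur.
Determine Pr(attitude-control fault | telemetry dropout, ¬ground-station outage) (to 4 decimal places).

P(telemetry dropout | ¬ground-station outage) = 0.05·0.894 + 0.42·0.106 = 0.044700 + 0.044520 = 0.089220
Of this, 0.044520 comes from 0.42·0.106 (the attitude-control fault=true cases).
P(attitude-control fault | telemetry dropout, ¬ground-station outage) = 0.044520 / 0.089220 ≈ 0.4990

Pr(attitude-control fault | telemetry dropout, ¬ground-station outage) ≈ 0.4990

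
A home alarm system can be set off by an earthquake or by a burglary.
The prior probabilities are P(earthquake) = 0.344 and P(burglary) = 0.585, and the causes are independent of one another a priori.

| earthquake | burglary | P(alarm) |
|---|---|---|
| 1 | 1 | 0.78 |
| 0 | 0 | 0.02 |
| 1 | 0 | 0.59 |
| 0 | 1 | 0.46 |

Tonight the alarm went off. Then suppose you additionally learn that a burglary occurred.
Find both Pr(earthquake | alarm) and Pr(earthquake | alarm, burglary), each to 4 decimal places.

P(alarm) = 0.02×0.656×0.415 + 0.46×0.656×0.585 + 0.59×0.344×0.415 + 0.78×0.344×0.585 = 0.005445 + 0.176530 + 0.084228 + 0.156967 = 0.423170
The earthquake-present share is 0.084228 + 0.156967 = 0.241195.
Hence the posterior is 0.241195/0.423170 ≈ 0.5700.

Now also conditioning on burglary=true:
For the numerator, keep only earthquake=true terms: 0.78·0.344 = 0.268320
The normalizing constant is 0.46·0.656 + 0.78·0.344 = 0.570080
Posterior = 0.268320 / 0.570080 ≈ 0.4707

Pr(earthquake | alarm) ≈ 0.5700; Pr(earthquake | alarm, burglary) ≈ 0.4707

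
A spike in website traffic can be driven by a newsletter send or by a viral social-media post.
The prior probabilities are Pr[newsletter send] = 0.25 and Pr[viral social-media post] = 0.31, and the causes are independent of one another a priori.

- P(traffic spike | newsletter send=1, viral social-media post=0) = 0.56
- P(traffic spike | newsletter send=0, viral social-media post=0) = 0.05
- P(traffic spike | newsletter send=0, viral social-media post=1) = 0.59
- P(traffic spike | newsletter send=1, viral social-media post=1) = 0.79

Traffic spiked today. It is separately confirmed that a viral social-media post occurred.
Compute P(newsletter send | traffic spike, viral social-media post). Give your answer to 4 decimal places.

P(newsletter send | traffic spike, viral social-media post) ≈ 0.3086

Sum P(traffic spike|·) weighted by the priors over both values of newsletter send:
  P(traffic spike | viral social-media post) = 0.59×0.75 + 0.79×0.25
        = 0.442500 + 0.197500 = 0.640000
The terms with newsletter send present sum to 0.197500, so
  P(newsletter send | traffic spike, viral social-media post) = 0.197500 / 0.640000 ≈ 0.3086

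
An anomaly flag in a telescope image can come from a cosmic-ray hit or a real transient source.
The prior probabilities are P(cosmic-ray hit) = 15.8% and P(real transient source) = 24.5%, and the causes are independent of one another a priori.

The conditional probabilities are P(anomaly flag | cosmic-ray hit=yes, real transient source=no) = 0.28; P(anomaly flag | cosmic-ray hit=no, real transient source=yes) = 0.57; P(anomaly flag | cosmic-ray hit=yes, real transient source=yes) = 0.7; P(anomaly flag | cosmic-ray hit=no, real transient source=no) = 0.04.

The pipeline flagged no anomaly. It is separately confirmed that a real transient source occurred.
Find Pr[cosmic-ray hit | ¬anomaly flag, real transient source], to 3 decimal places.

Pr[cosmic-ray hit | ¬anomaly flag, real transient source] ≈ 0.116

Numerator (weight on configurations with cosmic-ray hit): 0.3×0.158 = 0.047400
The normalizing constant is 0.43×0.842 + 0.3×0.158 = 0.409460
Posterior = 0.047400 / 0.409460 ≈ 0.116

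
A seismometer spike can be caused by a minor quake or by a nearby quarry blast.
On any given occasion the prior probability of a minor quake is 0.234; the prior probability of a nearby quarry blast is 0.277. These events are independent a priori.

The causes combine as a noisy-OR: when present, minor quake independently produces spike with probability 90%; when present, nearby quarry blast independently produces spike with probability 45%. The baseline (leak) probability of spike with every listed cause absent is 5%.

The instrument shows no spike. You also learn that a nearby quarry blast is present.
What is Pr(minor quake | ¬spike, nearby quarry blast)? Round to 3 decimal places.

Under noisy-OR, P(spike | causes) = 1 − (1−0.05)·∏(1−qᵢ) over the active causes.
P(¬spike | nearby quarry blast) = 0.5225*0.766 + 0.05225*0.234 = 0.400235 + 0.012226 = 0.412461
Of this, 0.012226 comes from 0.05225*0.234 (the minor quake=true cases).
Hence the posterior is 0.012226/0.412461 ≈ 0.030.

Pr(minor quake | ¬spike, nearby quarry blast) ≈ 0.030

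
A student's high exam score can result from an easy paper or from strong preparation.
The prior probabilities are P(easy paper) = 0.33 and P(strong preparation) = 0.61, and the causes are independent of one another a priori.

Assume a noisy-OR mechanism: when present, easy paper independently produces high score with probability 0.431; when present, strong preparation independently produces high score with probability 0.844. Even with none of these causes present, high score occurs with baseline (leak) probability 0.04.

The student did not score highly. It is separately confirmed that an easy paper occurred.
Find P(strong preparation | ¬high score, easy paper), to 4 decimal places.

P(strong preparation | ¬high score, easy paper) ≈ 0.1961

Under noisy-OR, P(high score | causes) = 1 − (1−0.04)·∏(1−qᵢ) over the active causes.
Sum P(¬high score|·) weighted by the priors over both values of strong preparation:
  P(¬high score | easy paper) = 0.54624·0.39 + 0.085213·0.61
        = 0.213034 + 0.051980 = 0.265014
The terms with strong preparation present sum to 0.051980, so
  P(strong preparation | ¬high score, easy paper) = 0.051980 / 0.265014 ≈ 0.1961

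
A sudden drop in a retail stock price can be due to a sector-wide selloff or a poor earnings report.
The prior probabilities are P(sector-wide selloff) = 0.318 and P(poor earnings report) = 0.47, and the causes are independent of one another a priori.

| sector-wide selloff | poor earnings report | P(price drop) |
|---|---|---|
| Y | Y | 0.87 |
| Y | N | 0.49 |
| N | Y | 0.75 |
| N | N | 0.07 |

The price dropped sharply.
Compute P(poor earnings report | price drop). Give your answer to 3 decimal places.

P(poor earnings report | price drop) ≈ 0.774

For the numerator, keep only poor earnings report=true terms: 0.240405 + 0.130030 = 0.370435
Denominator P(price drop): 0.07·0.682·0.53 + 0.75·0.682·0.47 + 0.49·0.318·0.53 + 0.87·0.318·0.47 = 0.478322
Posterior = 0.370435 / 0.478322 ≈ 0.774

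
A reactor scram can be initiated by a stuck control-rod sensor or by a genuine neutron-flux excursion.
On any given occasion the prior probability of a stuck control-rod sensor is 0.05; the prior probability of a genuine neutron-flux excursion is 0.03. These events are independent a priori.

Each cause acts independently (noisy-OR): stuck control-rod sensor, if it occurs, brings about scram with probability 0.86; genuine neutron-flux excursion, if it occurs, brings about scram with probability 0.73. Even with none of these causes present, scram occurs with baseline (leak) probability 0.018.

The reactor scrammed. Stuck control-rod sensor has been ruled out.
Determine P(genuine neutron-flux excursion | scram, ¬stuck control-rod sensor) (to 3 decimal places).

Under noisy-OR, P(scram | causes) = 1 − (1−0.018)·∏(1−qᵢ) over the active causes.
P(scram | ¬stuck control-rod sensor) = 0.018·0.97 + 0.73486·0.03 = 0.017460 + 0.022046 = 0.039506
The genuine neutron-flux excursion-present share is 0.73486·0.03 = 0.022046.
P(genuine neutron-flux excursion | scram, ¬stuck control-rod sensor) = 0.022046 / 0.039506 ≈ 0.558

P(genuine neutron-flux excursion | scram, ¬stuck control-rod sensor) ≈ 0.558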